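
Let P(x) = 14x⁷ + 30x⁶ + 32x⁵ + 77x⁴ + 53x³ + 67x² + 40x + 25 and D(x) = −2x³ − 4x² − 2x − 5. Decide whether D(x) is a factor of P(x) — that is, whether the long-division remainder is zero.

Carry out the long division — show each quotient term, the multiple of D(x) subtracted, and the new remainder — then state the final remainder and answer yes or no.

Step 1: lead(14x⁷ + 30x⁶ + 32x⁵ + 77x⁴ + 53x³ + 67x² + 40x + 25) ÷ lead(D) = 14x⁷ ÷ −2x³ = −7x⁴. Subtract (−7x⁴)·D = 14x⁷ + 28x⁶ + 14x⁵ + 35x⁴. Remainder: 2x⁶ + 18x⁵ + 42x⁴ + 53x³ + 67x² + 40x + 25.
Step 2: lead(2x⁶ + 18x⁵ + 42x⁴ + 53x³ + 67x² + 40x + 25) ÷ lead(D) = 2x⁶ ÷ −2x³ = −x³. Subtract (−x³)·D = 2x⁶ + 4x⁵ + 2x⁴ + 5x³. Remainder: 14x⁵ + 40x⁴ + 48x³ + 67x² + 40x + 25.
Step 3: lead(14x⁵ + 40x⁴ + 48x³ + 67x² + 40x + 25) ÷ lead(D) = 14x⁵ ÷ −2x³ = −7x². Subtract (−7x²)·D = 14x⁵ + 28x⁴ + 14x³ + 35x². Remainder: 12x⁴ + 34x³ + 32x² + 40x + 25.
Step 4: lead(12x⁴ + 34x³ + 32x² + 40x + 25) ÷ lead(D) = 12x⁴ ÷ −2x³ = −6x. Subtract (−6x)·D = 12x⁴ + 24x³ + 12x² + 30x. Remainder: 10x³ + 20x² + 10x + 25.
Step 5: lead(10x³ + 20x² + 10x + 25) ÷ lead(D) = 10x³ ÷ −2x³ = −5. Subtract (−5)·D = 10x³ + 20x² + 10x + 25. Remainder: 0.

R(x) = 0, so D(x) is a factor of P(x). yes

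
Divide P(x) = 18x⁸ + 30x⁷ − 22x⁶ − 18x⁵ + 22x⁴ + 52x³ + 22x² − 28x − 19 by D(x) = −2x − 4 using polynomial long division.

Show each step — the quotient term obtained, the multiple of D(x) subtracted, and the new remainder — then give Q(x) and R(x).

Q(x) = −9x⁷ + 3x⁶ + 5x⁵ − x⁴ − 9x³ − 8x² + 5x + 4; R(x) = −3

Step 1: lead(18x⁸ + 30x⁷ − 22x⁶ − 18x⁵ + 22x⁴ + 52x³ + 22x² − 28x − 19) ÷ lead(D) = 18x⁸ ÷ −2x = −9x⁷. Subtract (−9x⁷)·D = 18x⁸ + 36x⁷. Remainder: −6x⁷ − 22x⁶ − 18x⁵ + 22x⁴ + 52x³ + 22x² − 28x − 19.
Step 2: lead(−6x⁷ − 22x⁶ − 18x⁵ + 22x⁴ + 52x³ + 22x² − 28x − 19) ÷ lead(D) = −6x⁷ ÷ −2x = 3x⁶. Subtract (3x⁶)·D = −6x⁷ − 12x⁶. Remainder: −10x⁶ − 18x⁵ + 22x⁴ + 52x³ + 22x² − 28x − 19.
Step 3: lead(−10x⁶ − 18x⁵ + 22x⁴ + 52x³ + 22x² − 28x − 19) ÷ lead(D) = −10x⁶ ÷ −2x = 5x⁵. Subtract (5x⁵)·D = −10x⁶ − 20x⁵. Remainder: 2x⁵ + 22x⁴ + 52x³ + 22x² − 28x − 19.
Step 4: lead(2x⁵ + 22x⁴ + 52x³ + 22x² − 28x − 19) ÷ lead(D) = 2x⁵ ÷ −2x = −x⁴. Subtract (−x⁴)·D = 2x⁵ + 4x⁴. Remainder: 18x⁴ + 52x³ + 22x² − 28x − 19.
Step 5: lead(18x⁴ + 52x³ + 22x² − 28x − 19) ÷ lead(D) = 18x⁴ ÷ −2x = −9x³. Subtract (−9x³)·D = 18x⁴ + 36x³. Remainder: 16x³ + 22x² − 28x − 19.
Step 6: lead(16x³ + 22x² − 28x − 19) ÷ lead(D) = 16x³ ÷ −2x = −8x². Subtract (−8x²)·D = 16x³ + 32x². Remainder: −10x² − 28x − 19.
Step 7: lead(−10x² − 28x − 19) ÷ lead(D) = −10x² ÷ −2x = 5x. Subtract (5x)·D = −10x² − 20x. Remainder: −8x − 19.
Step 8: lead(−8x − 19) ÷ lead(D) = −8x ÷ −2x = 4. Subtract (4)·D = −8x − 16. Remainder: −3.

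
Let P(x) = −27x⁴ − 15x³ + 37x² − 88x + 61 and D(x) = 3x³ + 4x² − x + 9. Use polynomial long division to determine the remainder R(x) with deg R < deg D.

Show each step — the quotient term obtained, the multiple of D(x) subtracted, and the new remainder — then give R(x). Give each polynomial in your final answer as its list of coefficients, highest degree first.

R = [-2]

Step 1: lead(−27x⁴ − 15x³ + 37x² − 88x + 61) ÷ lead(D) = −27x⁴ ÷ 3x³ = −9x. Subtract (−9x)·D = −27x⁴ − 36x³ + 9x² − 81x. Remainder: 21x³ + 28x² − 7x + 61.
Step 2: lead(21x³ + 28x² − 7x + 61) ÷ lead(D) = 21x³ ÷ 3x³ = 7. Subtract (7)·D = 21x³ + 28x² − 7x + 63. Remainder: −2.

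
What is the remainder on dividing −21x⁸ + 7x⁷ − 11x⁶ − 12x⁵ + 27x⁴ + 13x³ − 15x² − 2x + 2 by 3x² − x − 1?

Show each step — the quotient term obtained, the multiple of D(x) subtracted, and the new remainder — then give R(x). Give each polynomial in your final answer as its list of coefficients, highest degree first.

R = [0]

Step 1: lead(−21x⁸ + 7x⁷ − 11x⁶ − 12x⁵ + 27x⁴ + 13x³ − 15x² − 2x + 2) ÷ lead(D) = −21x⁸ ÷ 3x² = −7x⁶. Subtract (−7x⁶)·D = −21x⁸ + 7x⁷ + 7x⁶. Remainder: −18x⁶ − 12x⁵ + 27x⁴ + 13x³ − 15x² − 2x + 2.
Step 2: lead(−18x⁶ − 12x⁵ + 27x⁴ + 13x³ − 15x² − 2x + 2) ÷ lead(D) = −18x⁶ ÷ 3x² = −6x⁴. Subtract (−6x⁴)·D = −18x⁶ + 6x⁵ + 6x⁴. Remainder: −18x⁵ + 21x⁴ + 13x³ − 15x² − 2x + 2.
Step 3: lead(−18x⁵ + 21x⁴ + 13x³ − 15x² − 2x + 2) ÷ lead(D) = −18x⁵ ÷ 3x² = −6x³. Subtract (−6x³)·D = −18x⁵ + 6x⁴ + 6x³. Remainder: 15x⁴ + 7x³ − 15x² − 2x + 2.
Step 4: lead(15x⁴ + 7x³ − 15x² − 2x + 2) ÷ lead(D) = 15x⁴ ÷ 3x² = 5x². Subtract (5x²)·D = 15x⁴ − 5x³ − 5x². Remainder: 12x³ − 10x² − 2x + 2.
Step 5: lead(12x³ − 10x² − 2x + 2) ÷ lead(D) = 12x³ ÷ 3x² = 4x. Subtract (4x)·D = 12x³ − 4x² − 4x. Remainder: −6x² + 2x + 2.
Step 6: lead(−6x² + 2x + 2) ÷ lead(D) = −6x² ÷ 3x² = −2. Subtract (−2)·D = −6x² + 2x + 2. Remainder: 0.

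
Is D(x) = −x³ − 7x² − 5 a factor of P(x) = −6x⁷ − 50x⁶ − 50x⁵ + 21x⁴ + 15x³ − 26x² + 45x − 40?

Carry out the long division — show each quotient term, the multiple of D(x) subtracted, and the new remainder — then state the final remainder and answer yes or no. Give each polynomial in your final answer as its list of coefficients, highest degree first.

Step 1: lead(−6x⁷ − 50x⁶ − 50x⁵ + 21x⁴ + 15x³ − 26x² + 45x − 40) ÷ lead(D) = −6x⁷ ÷ −x³ = 6x⁴. Subtract (6x⁴)·D = −6x⁷ − 42x⁶ − 30x⁴. Remainder: −8x⁶ − 50x⁵ + 51x⁴ + 15x³ − 26x² + 45x − 40.
Step 2: lead(−8x⁶ − 50x⁵ + 51x⁴ + 15x³ − 26x² + 45x − 40) ÷ lead(D) = −8x⁶ ÷ −x³ = 8x³. Subtract (8x³)·D = −8x⁶ − 56x⁵ − 40x³. Remainder: 6x⁵ + 51x⁴ + 55x³ − 26x² + 45x − 40.
Step 3: lead(6x⁵ + 51x⁴ + 55x³ − 26x² + 45x − 40) ÷ lead(D) = 6x⁵ ÷ −x³ = −6x². Subtract (−6x²)·D = 6x⁵ + 42x⁴ + 30x². Remainder: 9x⁴ + 55x³ − 56x² + 45x − 40.
Step 4: lead(9x⁴ + 55x³ − 56x² + 45x − 40) ÷ lead(D) = 9x⁴ ÷ −x³ = −9x. Subtract (−9x)·D = 9x⁴ + 63x³ + 45x. Remainder: −8x³ − 56x² − 40.
Step 5: lead(−8x³ − 56x² − 40) ÷ lead(D) = −8x³ ÷ −x³ = 8. Subtract (8)·D = −8x³ − 56x² − 40. Remainder: 0.

R = [0], so D(x) is a factor of P(x). yes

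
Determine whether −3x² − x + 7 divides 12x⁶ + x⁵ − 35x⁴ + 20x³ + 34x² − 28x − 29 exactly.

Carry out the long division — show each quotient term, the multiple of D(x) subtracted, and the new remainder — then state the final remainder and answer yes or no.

Step 1: lead(12x⁶ + x⁵ − 35x⁴ + 20x³ + 34x² − 28x − 29) ÷ lead(D) = 12x⁶ ÷ −3x² = −4x⁴. Subtract (−4x⁴)·D = 12x⁶ + 4x⁵ − 28x⁴. Remainder: −3x⁵ − 7x⁴ + 20x³ + 34x² − 28x − 29.
Step 2: lead(−3x⁵ − 7x⁴ + 20x³ + 34x² − 28x − 29) ÷ lead(D) = −3x⁵ ÷ −3x² = x³. Subtract (x³)·D = −3x⁵ − x⁴ + 7x³. Remainder: −6x⁴ + 13x³ + 34x² − 28x − 29.
Step 3: lead(−6x⁴ + 13x³ + 34x² − 28x − 29) ÷ lead(D) = −6x⁴ ÷ −3x² = 2x². Subtract (2x²)·D = −6x⁴ − 2x³ + 14x². Remainder: 15x³ + 20x² − 28x − 29.
Step 4: lead(15x³ + 20x² − 28x − 29) ÷ lead(D) = 15x³ ÷ −3x² = −5x. Subtract (−5x)·D = 15x³ + 5x² − 35x. Remainder: 15x² + 7x − 29.
Step 5: lead(15x² + 7x − 29) ÷ lead(D) = 15x² ÷ −3x² = −5. Subtract (−5)·D = 15x² + 5x − 35. Remainder: 2x + 6.

R(x) = 2x + 6, so D(x) is not a factor of P(x). no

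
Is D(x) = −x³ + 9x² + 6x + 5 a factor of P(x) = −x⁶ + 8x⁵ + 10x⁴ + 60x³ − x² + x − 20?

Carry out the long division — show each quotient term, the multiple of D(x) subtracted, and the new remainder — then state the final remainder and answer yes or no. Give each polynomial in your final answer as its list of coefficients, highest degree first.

Step 1: lead(−x⁶ + 8x⁵ + 10x⁴ + 60x³ − x² + x − 20) ÷ lead(D) = −x⁶ ÷ −x³ = x³. Subtract (x³)·D = −x⁶ + 9x⁵ + 6x⁴ + 5x³. Remainder: −x⁵ + 4x⁴ + 55x³ − x² + x − 20.
Step 2: lead(−x⁵ + 4x⁴ + 55x³ − x² + x − 20) ÷ lead(D) = −x⁵ ÷ −x³ = x². Subtract (x²)·D = −x⁵ + 9x⁴ + 6x³ + 5x². Remainder: −5x⁴ + 49x³ − 6x² + x − 20.
Step 3: lead(−5x⁴ + 49x³ − 6x² + x − 20) ÷ lead(D) = −5x⁴ ÷ −x³ = 5x. Subtract (5x)·D = −5x⁴ + 45x³ + 30x² + 25x. Remainder: 4x³ − 36x² − 24x − 20.
Step 4: lead(4x³ − 36x² − 24x − 20) ÷ lead(D) = 4x³ ÷ −x³ = −4. Subtract (−4)·D = 4x³ − 36x² − 24x − 20. Remainder: 0.

R = [0], so D(x) is a factor of P(x). yes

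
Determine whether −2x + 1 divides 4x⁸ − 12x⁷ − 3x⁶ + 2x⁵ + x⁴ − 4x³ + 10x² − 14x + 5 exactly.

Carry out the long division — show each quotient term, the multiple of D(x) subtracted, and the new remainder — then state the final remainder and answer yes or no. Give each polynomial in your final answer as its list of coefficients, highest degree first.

R = [0], so D(x) is a factor of P(x). yes

Step 1: lead(4x⁸ − 12x⁷ − 3x⁶ + 2x⁵ + x⁴ − 4x³ + 10x² − 14x + 5) ÷ lead(D) = 4x⁸ ÷ −2x = −2x⁷. Subtract (−2x⁷)·D = 4x⁸ − 2x⁷. Remainder: −10x⁷ − 3x⁶ + 2x⁵ + x⁴ − 4x³ + 10x² − 14x + 5.
Step 2: lead(−10x⁷ − 3x⁶ + 2x⁵ + x⁴ − 4x³ + 10x² − 14x + 5) ÷ lead(D) = −10x⁷ ÷ −2x = 5x⁶. Subtract (5x⁶)·D = −10x⁷ + 5x⁶. Remainder: −8x⁶ + 2x⁵ + x⁴ − 4x³ + 10x² − 14x + 5.
Step 3: lead(−8x⁶ + 2x⁵ + x⁴ − 4x³ + 10x² − 14x + 5) ÷ lead(D) = −8x⁶ ÷ −2x = 4x⁵. Subtract (4x⁵)·D = −8x⁶ + 4x⁵. Remainder: −2x⁵ + x⁴ − 4x³ + 10x² − 14x + 5.
Step 4: lead(−2x⁵ + x⁴ − 4x³ + 10x² − 14x + 5) ÷ lead(D) = −2x⁵ ÷ −2x = x⁴. Subtract (x⁴)·D = −2x⁵ + x⁴. Remainder: −4x³ + 10x² − 14x + 5.
Step 5: lead(−4x³ + 10x² − 14x + 5) ÷ lead(D) = −4x³ ÷ −2x = 2x². Subtract (2x²)·D = −4x³ + 2x². Remainder: 8x² − 14x + 5.
Step 6: lead(8x² − 14x + 5) ÷ lead(D) = 8x² ÷ −2x = −4x. Subtract (−4x)·D = 8x² − 4x. Remainder: −10x + 5.
Step 7: lead(−10x + 5) ÷ lead(D) = −10x ÷ −2x = 5. Subtract (5)·D = −10x + 5. Remainder: 0.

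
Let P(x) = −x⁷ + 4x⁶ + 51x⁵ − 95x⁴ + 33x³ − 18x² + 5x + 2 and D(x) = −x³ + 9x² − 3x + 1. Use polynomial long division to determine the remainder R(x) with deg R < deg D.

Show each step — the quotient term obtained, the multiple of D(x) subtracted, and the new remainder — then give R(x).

R(x) = 2x + 3

Step 1: lead(−x⁷ + 4x⁶ + 51x⁵ − 95x⁴ + 33x³ − 18x² + 5x + 2) ÷ lead(D) = −x⁷ ÷ −x³ = x⁴. Subtract (x⁴)·D = −x⁷ + 9x⁶ − 3x⁵ + x⁴. Remainder: −5x⁶ + 54x⁵ − 96x⁴ + 33x³ − 18x² + 5x + 2.
Step 2: lead(−5x⁶ + 54x⁵ − 96x⁴ + 33x³ − 18x² + 5x + 2) ÷ lead(D) = −5x⁶ ÷ −x³ = 5x³. Subtract (5x³)·D = −5x⁶ + 45x⁵ − 15x⁴ + 5x³. Remainder: 9x⁵ − 81x⁴ + 28x³ − 18x² + 5x + 2.
Step 3: lead(9x⁵ − 81x⁴ + 28x³ − 18x² + 5x + 2) ÷ lead(D) = 9x⁵ ÷ −x³ = −9x². Subtract (−9x²)·D = 9x⁵ − 81x⁴ + 27x³ − 9x². Remainder: x³ − 9x² + 5x + 2.
Step 4: lead(x³ − 9x² + 5x + 2) ÷ lead(D) = x³ ÷ −x³ = −1. Subtract (−1)·D = x³ − 9x² + 3x − 1. Remainder: 2x + 3.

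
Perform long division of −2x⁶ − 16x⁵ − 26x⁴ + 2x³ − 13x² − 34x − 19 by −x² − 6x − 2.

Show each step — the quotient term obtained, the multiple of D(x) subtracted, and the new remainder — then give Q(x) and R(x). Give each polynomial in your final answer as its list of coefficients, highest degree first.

Step 1: lead(−2x⁶ − 16x⁵ − 26x⁴ + 2x³ − 13x² − 34x − 19) ÷ lead(D) = −2x⁶ ÷ −x² = 2x⁴. Subtract (2x⁴)·D = −2x⁶ − 12x⁵ − 4x⁴. Remainder: −4x⁵ − 22x⁴ + 2x³ − 13x² − 34x − 19.
Step 2: lead(−4x⁵ − 22x⁴ + 2x³ − 13x² − 34x − 19) ÷ lead(D) = −4x⁵ ÷ −x² = 4x³. Subtract (4x³)·D = −4x⁵ − 24x⁴ − 8x³. Remainder: 2x⁴ + 10x³ − 13x² − 34x − 19.
Step 3: lead(2x⁴ + 10x³ − 13x² − 34x − 19) ÷ lead(D) = 2x⁴ ÷ −x² = −2x². Subtract (−2x²)·D = 2x⁴ + 12x³ + 4x². Remainder: −2x³ − 17x² − 34x − 19.
Step 4: lead(−2x³ − 17x² − 34x − 19) ÷ lead(D) = −2x³ ÷ −x² = 2x. Subtract (2x)·D = −2x³ − 12x² − 4x. Remainder: −5x² − 30x − 19.
Step 5: lead(−5x² − 30x − 19) ÷ lead(D) = −5x² ÷ −x² = 5. Subtract (5)·D = −5x² − 30x − 10. Remainder: −9.

Q = [2, 4, -2, 2, 5]; R = [-9]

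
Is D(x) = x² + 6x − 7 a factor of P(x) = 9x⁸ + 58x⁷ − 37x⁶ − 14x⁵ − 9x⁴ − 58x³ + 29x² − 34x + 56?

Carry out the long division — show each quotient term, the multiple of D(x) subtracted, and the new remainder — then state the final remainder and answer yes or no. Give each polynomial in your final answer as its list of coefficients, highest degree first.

Step 1: lead(9x⁸ + 58x⁷ − 37x⁶ − 14x⁵ − 9x⁴ − 58x³ + 29x² − 34x + 56) ÷ lead(D) = 9x⁸ ÷ x² = 9x⁶. Subtract (9x⁶)·D = 9x⁸ + 54x⁷ − 63x⁶. Remainder: 4x⁷ + 26x⁶ − 14x⁵ − 9x⁴ − 58x³ + 29x² − 34x + 56.
Step 2: lead(4x⁷ + 26x⁶ − 14x⁵ − 9x⁴ − 58x³ + 29x² − 34x + 56) ÷ lead(D) = 4x⁷ ÷ x² = 4x⁵. Subtract (4x⁵)·D = 4x⁷ + 24x⁶ − 28x⁵. Remainder: 2x⁶ + 14x⁵ − 9x⁴ − 58x³ + 29x² − 34x + 56.
Step 3: lead(2x⁶ + 14x⁵ − 9x⁴ − 58x³ + 29x² − 34x + 56) ÷ lead(D) = 2x⁶ ÷ x² = 2x⁴. Subtract (2x⁴)·D = 2x⁶ + 12x⁵ − 14x⁴. Remainder: 2x⁵ + 5x⁴ − 58x³ + 29x² − 34x + 56.
Step 4: lead(2x⁵ + 5x⁴ − 58x³ + 29x² − 34x + 56) ÷ lead(D) = 2x⁵ ÷ x² = 2x³. Subtract (2x³)·D = 2x⁵ + 12x⁴ − 14x³. Remainder: −7x⁴ − 44x³ + 29x² − 34x + 56.
Step 5: lead(−7x⁴ − 44x³ + 29x² − 34x + 56) ÷ lead(D) = −7x⁴ ÷ x² = −7x². Subtract (−7x²)·D = −7x⁴ − 42x³ + 49x². Remainder: −2x³ − 20x² − 34x + 56.
Step 6: lead(−2x³ − 20x² − 34x + 56) ÷ lead(D) = −2x³ ÷ x² = −2x. Subtract (−2x)·D = −2x³ − 12x² + 14x. Remainder: −8x² − 48x + 56.
Step 7: lead(−8x² − 48x + 56) ÷ lead(D) = −8x² ÷ x² = −8. Subtract (−8)·D = −8x² − 48x + 56. Remainder: 0.

R = [0], so D(x) is a factor of P(x). yes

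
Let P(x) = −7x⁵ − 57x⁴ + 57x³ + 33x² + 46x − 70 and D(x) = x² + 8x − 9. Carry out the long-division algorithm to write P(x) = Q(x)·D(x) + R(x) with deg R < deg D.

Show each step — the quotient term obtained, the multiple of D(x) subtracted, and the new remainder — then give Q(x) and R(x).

Q(x) = −7x³ − x² + 2x + 8; R(x) = 2

Step 1: lead(−7x⁵ − 57x⁴ + 57x³ + 33x² + 46x − 70) ÷ lead(D) = −7x⁵ ÷ x² = −7x³. Subtract (−7x³)·D = −7x⁵ − 56x⁴ + 63x³. Remainder: −x⁴ − 6x³ + 33x² + 46x − 70.
Step 2: lead(−x⁴ − 6x³ + 33x² + 46x − 70) ÷ lead(D) = −x⁴ ÷ x² = −x². Subtract (−x²)·D = −x⁴ − 8x³ + 9x². Remainder: 2x³ + 24x² + 46x − 70.
Step 3: lead(2x³ + 24x² + 46x − 70) ÷ lead(D) = 2x³ ÷ x² = 2x. Subtract (2x)·D = 2x³ + 16x² − 18x. Remainder: 8x² + 64x − 70.
Step 4: lead(8x² + 64x − 70) ÷ lead(D) = 8x² ÷ x² = 8. Subtract (8)·D = 8x² + 64x − 72. Remainder: 2.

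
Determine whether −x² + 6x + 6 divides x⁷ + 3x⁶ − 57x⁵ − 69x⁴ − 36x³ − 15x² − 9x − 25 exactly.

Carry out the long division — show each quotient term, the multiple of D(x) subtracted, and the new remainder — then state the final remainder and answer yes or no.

R(x) = 9x − 7, so D(x) is not a factor of P(x). no

Step 1: lead(x⁷ + 3x⁶ − 57x⁵ − 69x⁴ − 36x³ − 15x² − 9x − 25) ÷ lead(D) = x⁷ ÷ −x² = −x⁵. Subtract (−x⁵)·D = x⁷ − 6x⁶ − 6x⁵. Remainder: 9x⁶ − 51x⁵ − 69x⁴ − 36x³ − 15x² − 9x − 25.
Step 2: lead(9x⁶ − 51x⁵ − 69x⁴ − 36x³ − 15x² − 9x − 25) ÷ lead(D) = 9x⁶ ÷ −x² = −9x⁴. Subtract (−9x⁴)·D = 9x⁶ − 54x⁵ − 54x⁴. Remainder: 3x⁵ − 15x⁴ − 36x³ − 15x² − 9x − 25.
Step 3: lead(3x⁵ − 15x⁴ − 36x³ − 15x² − 9x − 25) ÷ lead(D) = 3x⁵ ÷ −x² = −3x³. Subtract (−3x³)·D = 3x⁵ − 18x⁴ − 18x³. Remainder: 3x⁴ − 18x³ − 15x² − 9x − 25.
Step 4: lead(3x⁴ − 18x³ − 15x² − 9x − 25) ÷ lead(D) = 3x⁴ ÷ −x² = −3x². Subtract (−3x²)·D = 3x⁴ − 18x³ − 18x². Remainder: 3x² − 9x − 25.
Step 5: lead(3x² − 9x − 25) ÷ lead(D) = 3x² ÷ −x² = −3. Subtract (−3)·D = 3x² − 18x − 18. Remainder: 9x − 7.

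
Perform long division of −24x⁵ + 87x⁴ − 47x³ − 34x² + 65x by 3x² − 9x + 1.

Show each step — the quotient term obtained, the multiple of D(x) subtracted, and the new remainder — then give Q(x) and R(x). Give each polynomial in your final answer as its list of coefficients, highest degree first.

Q = [-8, 5, 2, -7]; R = [7]

Step 1: lead(−24x⁵ + 87x⁴ − 47x³ − 34x² + 65x) ÷ lead(D) = −24x⁵ ÷ 3x² = −8x³. Subtract (−8x³)·D = −24x⁵ + 72x⁴ − 8x³. Remainder: 15x⁴ − 39x³ − 34x² + 65x.
Step 2: lead(15x⁴ − 39x³ − 34x² + 65x) ÷ lead(D) = 15x⁴ ÷ 3x² = 5x². Subtract (5x²)·D = 15x⁴ − 45x³ + 5x². Remainder: 6x³ − 39x² + 65x.
Step 3: lead(6x³ − 39x² + 65x) ÷ lead(D) = 6x³ ÷ 3x² = 2x. Subtract (2x)·D = 6x³ − 18x² + 2x. Remainder: −21x² + 63x.
Step 4: lead(−21x² + 63x) ÷ lead(D) = −21x² ÷ 3x² = −7. Subtract (−7)·D = −21x² + 63x − 7. Remainder: 7.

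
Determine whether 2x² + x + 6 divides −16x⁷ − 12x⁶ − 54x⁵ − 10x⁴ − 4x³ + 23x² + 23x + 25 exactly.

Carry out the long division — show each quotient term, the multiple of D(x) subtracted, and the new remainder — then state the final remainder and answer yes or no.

Step 1: lead(−16x⁷ − 12x⁶ − 54x⁵ − 10x⁴ − 4x³ + 23x² + 23x + 25) ÷ lead(D) = −16x⁷ ÷ 2x² = −8x⁵. Subtract (−8x⁵)·D = −16x⁷ − 8x⁶ − 48x⁵. Remainder: −4x⁶ − 6x⁵ − 10x⁴ − 4x³ + 23x² + 23x + 25.
Step 2: lead(−4x⁶ − 6x⁵ − 10x⁴ − 4x³ + 23x² + 23x + 25) ÷ lead(D) = −4x⁶ ÷ 2x² = −2x⁴. Subtract (−2x⁴)·D = −4x⁶ − 2x⁵ − 12x⁴. Remainder: −4x⁵ + 2x⁴ − 4x³ + 23x² + 23x + 25.
Step 3: lead(−4x⁵ + 2x⁴ − 4x³ + 23x² + 23x + 25) ÷ lead(D) = −4x⁵ ÷ 2x² = −2x³. Subtract (−2x³)·D = −4x⁵ − 2x⁴ − 12x³. Remainder: 4x⁴ + 8x³ + 23x² + 23x + 25.
Step 4: lead(4x⁴ + 8x³ + 23x² + 23x + 25) ÷ lead(D) = 4x⁴ ÷ 2x² = 2x². Subtract (2x²)·D = 4x⁴ + 2x³ + 12x². Remainder: 6x³ + 11x² + 23x + 25.
Step 5: lead(6x³ + 11x² + 23x + 25) ÷ lead(D) = 6x³ ÷ 2x² = 3x. Subtract (3x)·D = 6x³ + 3x² + 18x. Remainder: 8x² + 5x + 25.
Step 6: lead(8x² + 5x + 25) ÷ lead(D) = 8x² ÷ 2x² = 4. Subtract (4)·D = 8x² + 4x + 24. Remainder: x + 1.

R(x) = x + 1, so D(x) is not a factor of P(x). no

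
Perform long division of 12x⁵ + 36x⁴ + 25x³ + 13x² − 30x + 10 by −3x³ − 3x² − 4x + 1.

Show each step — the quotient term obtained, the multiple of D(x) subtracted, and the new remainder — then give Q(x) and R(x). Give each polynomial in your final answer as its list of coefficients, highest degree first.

Step 1: lead(12x⁵ + 36x⁴ + 25x³ + 13x² − 30x + 10) ÷ lead(D) = 12x⁵ ÷ −3x³ = −4x². Subtract (−4x²)·D = 12x⁵ + 12x⁴ + 16x³ − 4x². Remainder: 24x⁴ + 9x³ + 17x² − 30x + 10.
Step 2: lead(24x⁴ + 9x³ + 17x² − 30x + 10) ÷ lead(D) = 24x⁴ ÷ −3x³ = −8x. Subtract (−8x)·D = 24x⁴ + 24x³ + 32x² − 8x. Remainder: −15x³ − 15x² − 22x + 10.
Step 3: lead(−15x³ − 15x² − 22x + 10) ÷ lead(D) = −15x³ ÷ −3x³ = 5. Subtract (5)·D = −15x³ − 15x² − 20x + 5. Remainder: −2x + 5.

Q = [-4, -8, 5]; R = [-2, 5]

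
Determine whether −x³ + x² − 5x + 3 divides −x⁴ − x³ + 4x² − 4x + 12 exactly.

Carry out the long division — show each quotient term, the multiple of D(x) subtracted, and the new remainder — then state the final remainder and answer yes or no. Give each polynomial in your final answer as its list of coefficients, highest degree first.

R = [7, 3, 6], so D(x) is not a factor of P(x). no

Step 1: lead(−x⁴ − x³ + 4x² − 4x + 12) ÷ lead(D) = −x⁴ ÷ −x³ = x. Subtract (x)·D = −x⁴ + x³ − 5x² + 3x. Remainder: −2x³ + 9x² − 7x + 12.
Step 2: lead(−2x³ + 9x² − 7x + 12) ÷ lead(D) = −2x³ ÷ −x³ = 2. Subtract (2)·D = −2x³ + 2x² − 10x + 6. Remainder: 7x² + 3x + 6.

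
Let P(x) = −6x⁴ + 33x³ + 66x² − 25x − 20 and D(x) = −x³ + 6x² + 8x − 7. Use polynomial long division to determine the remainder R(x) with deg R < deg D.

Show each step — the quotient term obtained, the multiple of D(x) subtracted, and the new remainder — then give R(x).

R(x) = −7x + 1

Step 1: lead(−6x⁴ + 33x³ + 66x² − 25x − 20) ÷ lead(D) = −6x⁴ ÷ −x³ = 6x. Subtract (6x)·D = −6x⁴ + 36x³ + 48x² − 42x. Remainder: −3x³ + 18x² + 17x − 20.
Step 2: lead(−3x³ + 18x² + 17x − 20) ÷ lead(D) = −3x³ ÷ −x³ = 3. Subtract (3)·D = −3x³ + 18x² + 24x − 21. Remainder: −7x + 1.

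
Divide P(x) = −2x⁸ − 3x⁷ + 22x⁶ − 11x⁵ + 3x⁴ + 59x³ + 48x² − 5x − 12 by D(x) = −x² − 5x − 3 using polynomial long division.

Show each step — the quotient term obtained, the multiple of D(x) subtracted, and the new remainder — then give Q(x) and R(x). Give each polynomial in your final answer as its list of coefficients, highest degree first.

Step 1: lead(−2x⁸ − 3x⁷ + 22x⁶ − 11x⁵ + 3x⁴ + 59x³ + 48x² − 5x − 12) ÷ lead(D) = −2x⁸ ÷ −x² = 2x⁶. Subtract (2x⁶)·D = −2x⁸ − 10x⁷ − 6x⁶. Remainder: 7x⁷ + 28x⁶ − 11x⁵ + 3x⁴ + 59x³ + 48x² − 5x − 12.
Step 2: lead(7x⁷ + 28x⁶ − 11x⁵ + 3x⁴ + 59x³ + 48x² − 5x − 12) ÷ lead(D) = 7x⁷ ÷ −x² = −7x⁵. Subtract (−7x⁵)·D = 7x⁷ + 35x⁶ + 21x⁵. Remainder: −7x⁶ − 32x⁵ + 3x⁴ + 59x³ + 48x² − 5x − 12.
Step 3: lead(−7x⁶ − 32x⁵ + 3x⁴ + 59x³ + 48x² − 5x − 12) ÷ lead(D) = −7x⁶ ÷ −x² = 7x⁴. Subtract (7x⁴)·D = −7x⁶ − 35x⁵ − 21x⁴. Remainder: 3x⁵ + 24x⁴ + 59x³ + 48x² − 5x − 12.
Step 4: lead(3x⁵ + 24x⁴ + 59x³ + 48x² − 5x − 12) ÷ lead(D) = 3x⁵ ÷ −x² = −3x³. Subtract (−3x³)·D = 3x⁵ + 15x⁴ + 9x³. Remainder: 9x⁴ + 50x³ + 48x² − 5x − 12.
Step 5: lead(9x⁴ + 50x³ + 48x² − 5x − 12) ÷ lead(D) = 9x⁴ ÷ −x² = −9x². Subtract (−9x²)·D = 9x⁴ + 45x³ + 27x². Remainder: 5x³ + 21x² − 5x − 12.
Step 6: lead(5x³ + 21x² − 5x − 12) ÷ lead(D) = 5x³ ÷ −x² = −5x. Subtract (−5x)·D = 5x³ + 25x² + 15x. Remainder: −4x² − 20x − 12.
Step 7: lead(−4x² − 20x − 12) ÷ lead(D) = −4x² ÷ −x² = 4. Subtract (4)·D = −4x² − 20x − 12. Remainder: 0.

Q = [2, -7, 7, -3, -9, -5, 4]; R = [0]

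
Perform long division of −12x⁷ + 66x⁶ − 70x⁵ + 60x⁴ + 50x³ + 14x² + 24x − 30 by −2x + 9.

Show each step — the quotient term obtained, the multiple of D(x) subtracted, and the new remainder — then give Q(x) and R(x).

Step 1: lead(−12x⁷ + 66x⁶ − 70x⁵ + 60x⁴ + 50x³ + 14x² + 24x − 30) ÷ lead(D) = −12x⁷ ÷ −2x = 6x⁶. Subtract (6x⁶)·D = −12x⁷ + 54x⁶. Remainder: 12x⁶ − 70x⁵ + 60x⁴ + 50x³ + 14x² + 24x − 30.
Step 2: lead(12x⁶ − 70x⁵ + 60x⁴ + 50x³ + 14x² + 24x − 30) ÷ lead(D) = 12x⁶ ÷ −2x = −6x⁵. Subtract (−6x⁵)·D = 12x⁶ − 54x⁵. Remainder: −16x⁵ + 60x⁴ + 50x³ + 14x² + 24x − 30.
Step 3: lead(−16x⁵ + 60x⁴ + 50x³ + 14x² + 24x − 30) ÷ lead(D) = −16x⁵ ÷ −2x = 8x⁴. Subtract (8x⁴)·D = −16x⁵ + 72x⁴. Remainder: −12x⁴ + 50x³ + 14x² + 24x − 30.
Step 4: lead(−12x⁴ + 50x³ + 14x² + 24x − 30) ÷ lead(D) = −12x⁴ ÷ −2x = 6x³. Subtract (6x³)·D = −12x⁴ + 54x³. Remainder: −4x³ + 14x² + 24x − 30.
Step 5: lead(−4x³ + 14x² + 24x − 30) ÷ lead(D) = −4x³ ÷ −2x = 2x². Subtract (2x²)·D = −4x³ + 18x². Remainder: −4x² + 24x − 30.
Step 6: lead(−4x² + 24x − 30) ÷ lead(D) = −4x² ÷ −2x = 2x. Subtract (2x)·D = −4x² + 18x. Remainder: 6x − 30.
Step 7: lead(6x − 30) ÷ lead(D) = 6x ÷ −2x = −3. Subtract (−3)·D = 6x − 27. Remainder: −3.

Q(x) = 6x⁶ − 6x⁵ + 8x⁴ + 6x³ + 2x² + 2x − 3; R(x) = −3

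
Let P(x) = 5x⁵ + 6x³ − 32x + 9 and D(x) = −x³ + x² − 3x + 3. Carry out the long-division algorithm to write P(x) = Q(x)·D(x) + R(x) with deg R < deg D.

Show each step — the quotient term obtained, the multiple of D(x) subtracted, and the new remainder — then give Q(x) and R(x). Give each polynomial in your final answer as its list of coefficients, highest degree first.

Step 1: lead(5x⁵ + 6x³ − 32x + 9) ÷ lead(D) = 5x⁵ ÷ −x³ = −5x². Subtract (−5x²)·D = 5x⁵ − 5x⁴ + 15x³ − 15x². Remainder: 5x⁴ − 9x³ + 15x² − 32x + 9.
Step 2: lead(5x⁴ − 9x³ + 15x² − 32x + 9) ÷ lead(D) = 5x⁴ ÷ −x³ = −5x. Subtract (−5x)·D = 5x⁴ − 5x³ + 15x² − 15x. Remainder: −4x³ − 17x + 9.
Step 3: lead(−4x³ − 17x + 9) ÷ lead(D) = −4x³ ÷ −x³ = 4. Subtract (4)·D = −4x³ + 4x² − 12x + 12. Remainder: −4x² − 5x − 3.

Q = [-5, -5, 4]; R = [-4, -5, -3]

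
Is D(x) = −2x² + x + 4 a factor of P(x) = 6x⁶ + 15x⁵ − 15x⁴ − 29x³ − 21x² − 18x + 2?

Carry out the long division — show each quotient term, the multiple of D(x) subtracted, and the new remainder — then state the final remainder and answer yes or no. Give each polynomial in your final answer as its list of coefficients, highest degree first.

R = [-6], so D(x) is not a factor of P(x). no

Step 1: lead(6x⁶ + 15x⁵ − 15x⁴ − 29x³ − 21x² − 18x + 2) ÷ lead(D) = 6x⁶ ÷ −2x² = −3x⁴. Subtract (−3x⁴)·D = 6x⁶ − 3x⁵ − 12x⁴. Remainder: 18x⁵ − 3x⁴ − 29x³ − 21x² − 18x + 2.
Step 2: lead(18x⁵ − 3x⁴ − 29x³ − 21x² − 18x + 2) ÷ lead(D) = 18x⁵ ÷ −2x² = −9x³. Subtract (−9x³)·D = 18x⁵ − 9x⁴ − 36x³. Remainder: 6x⁴ + 7x³ − 21x² − 18x + 2.
Step 3: lead(6x⁴ + 7x³ − 21x² − 18x + 2) ÷ lead(D) = 6x⁴ ÷ −2x² = −3x². Subtract (−3x²)·D = 6x⁴ − 3x³ − 12x². Remainder: 10x³ − 9x² − 18x + 2.
Step 4: lead(10x³ − 9x² − 18x + 2) ÷ lead(D) = 10x³ ÷ −2x² = −5x. Subtract (−5x)·D = 10x³ − 5x² − 20x. Remainder: −4x² + 2x + 2.
Step 5: lead(−4x² + 2x + 2) ÷ lead(D) = −4x² ÷ −2x² = 2. Subtract (2)·D = −4x² + 2x + 8. Remainder: −6.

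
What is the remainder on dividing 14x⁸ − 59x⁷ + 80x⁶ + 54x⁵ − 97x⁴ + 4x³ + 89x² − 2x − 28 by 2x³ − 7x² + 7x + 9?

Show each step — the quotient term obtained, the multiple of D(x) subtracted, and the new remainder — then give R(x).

R(x) = x − 1

Step 1: lead(14x⁸ − 59x⁷ + 80x⁶ + 54x⁵ − 97x⁴ + 4x³ + 89x² − 2x − 28) ÷ lead(D) = 14x⁸ ÷ 2x³ = 7x⁵. Subtract (7x⁵)·D = 14x⁸ − 49x⁷ + 49x⁶ + 63x⁵. Remainder: −10x⁷ + 31x⁶ − 9x⁵ − 97x⁴ + 4x³ + 89x² − 2x − 28.
Step 2: lead(−10x⁷ + 31x⁶ − 9x⁵ − 97x⁴ + 4x³ + 89x² − 2x − 28) ÷ lead(D) = −10x⁷ ÷ 2x³ = −5x⁴. Subtract (−5x⁴)·D = −10x⁷ + 35x⁶ − 35x⁵ − 45x⁴. Remainder: −4x⁶ + 26x⁵ − 52x⁴ + 4x³ + 89x² − 2x − 28.
Step 3: lead(−4x⁶ + 26x⁵ − 52x⁴ + 4x³ + 89x² − 2x − 28) ÷ lead(D) = −4x⁶ ÷ 2x³ = −2x³. Subtract (−2x³)·D = −4x⁶ + 14x⁵ − 14x⁴ − 18x³. Remainder: 12x⁵ − 38x⁴ + 22x³ + 89x² − 2x − 28.
Step 4: lead(12x⁵ − 38x⁴ + 22x³ + 89x² − 2x − 28) ÷ lead(D) = 12x⁵ ÷ 2x³ = 6x². Subtract (6x²)·D = 12x⁵ − 42x⁴ + 42x³ + 54x². Remainder: 4x⁴ − 20x³ + 35x² − 2x − 28.
Step 5: lead(4x⁴ − 20x³ + 35x² − 2x − 28) ÷ lead(D) = 4x⁴ ÷ 2x³ = 2x. Subtract (2x)·D = 4x⁴ − 14x³ + 14x² + 18x. Remainder: −6x³ + 21x² − 20x − 28.
Step 6: lead(−6x³ + 21x² − 20x − 28) ÷ lead(D) = −6x³ ÷ 2x³ = −3. Subtract (−3)·D = −6x³ + 21x² − 21x − 27. Remainder: x − 1.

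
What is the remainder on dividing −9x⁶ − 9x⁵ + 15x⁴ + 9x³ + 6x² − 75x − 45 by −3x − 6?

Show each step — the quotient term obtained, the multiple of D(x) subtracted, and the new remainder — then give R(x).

R(x) = 9

Step 1: lead(−9x⁶ − 9x⁵ + 15x⁴ + 9x³ + 6x² − 75x − 45) ÷ lead(D) = −9x⁶ ÷ −3x = 3x⁵. Subtract (3x⁵)·D = −9x⁶ − 18x⁵. Remainder: 9x⁵ + 15x⁴ + 9x³ + 6x² − 75x − 45.
Step 2: lead(9x⁵ + 15x⁴ + 9x³ + 6x² − 75x − 45) ÷ lead(D) = 9x⁵ ÷ −3x = −3x⁴. Subtract (−3x⁴)·D = 9x⁵ + 18x⁴. Remainder: −3x⁴ + 9x³ + 6x² − 75x − 45.
Step 3: lead(−3x⁴ + 9x³ + 6x² − 75x − 45) ÷ lead(D) = −3x⁴ ÷ −3x = x³. Subtract (x³)·D = −3x⁴ − 6x³. Remainder: 15x³ + 6x² − 75x − 45.
Step 4: lead(15x³ + 6x² − 75x − 45) ÷ lead(D) = 15x³ ÷ −3x = −5x². Subtract (−5x²)·D = 15x³ + 30x². Remainder: −24x² − 75x − 45.
Step 5: lead(−24x² − 75x − 45) ÷ lead(D) = −24x² ÷ −3x = 8x. Subtract (8x)·D = −24x² − 48x. Remainder: −27x − 45.
Step 6: lead(−27x − 45) ÷ lead(D) = −27x ÷ −3x = 9. Subtract (9)·D = −27x − 54. Remainder: 9.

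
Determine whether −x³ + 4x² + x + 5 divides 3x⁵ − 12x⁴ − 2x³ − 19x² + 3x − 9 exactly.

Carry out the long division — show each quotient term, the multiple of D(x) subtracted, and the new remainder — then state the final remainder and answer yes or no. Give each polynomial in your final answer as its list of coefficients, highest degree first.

R = [4, -4], so D(x) is not a factor of P(x). no

Step 1: lead(3x⁵ − 12x⁴ − 2x³ − 19x² + 3x − 9) ÷ lead(D) = 3x⁵ ÷ −x³ = −3x². Subtract (−3x²)·D = 3x⁵ − 12x⁴ − 3x³ − 15x². Remainder: x³ − 4x² + 3x − 9.
Step 2: lead(x³ − 4x² + 3x − 9) ÷ lead(D) = x³ ÷ −x³ = −1. Subtract (−1)·D = x³ − 4x² − x − 5. Remainder: 4x − 4.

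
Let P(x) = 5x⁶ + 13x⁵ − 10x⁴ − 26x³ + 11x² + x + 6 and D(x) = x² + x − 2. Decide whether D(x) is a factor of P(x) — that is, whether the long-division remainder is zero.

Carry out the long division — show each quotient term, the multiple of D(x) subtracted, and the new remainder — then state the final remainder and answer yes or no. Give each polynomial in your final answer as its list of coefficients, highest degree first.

Step 1: lead(5x⁶ + 13x⁵ − 10x⁴ − 26x³ + 11x² + x + 6) ÷ lead(D) = 5x⁶ ÷ x² = 5x⁴. Subtract (5x⁴)·D = 5x⁶ + 5x⁵ − 10x⁴. Remainder: 8x⁵ − 26x³ + 11x² + x + 6.
Step 2: lead(8x⁵ − 26x³ + 11x² + x + 6) ÷ lead(D) = 8x⁵ ÷ x² = 8x³. Subtract (8x³)·D = 8x⁵ + 8x⁴ − 16x³. Remainder: −8x⁴ − 10x³ + 11x² + x + 6.
Step 3: lead(−8x⁴ − 10x³ + 11x² + x + 6) ÷ lead(D) = −8x⁴ ÷ x² = −8x². Subtract (−8x²)·D = −8x⁴ − 8x³ + 16x². Remainder: −2x³ − 5x² + x + 6.
Step 4: lead(−2x³ − 5x² + x + 6) ÷ lead(D) = −2x³ ÷ x² = −2x. Subtract (−2x)·D = −2x³ − 2x² + 4x. Remainder: −3x² − 3x + 6.
Step 5: lead(−3x² − 3x + 6) ÷ lead(D) = −3x² ÷ x² = −3. Subtract (−3)·D = −3x² − 3x + 6. Remainder: 0.

R = [0], so D(x) is a factor of P(x). yes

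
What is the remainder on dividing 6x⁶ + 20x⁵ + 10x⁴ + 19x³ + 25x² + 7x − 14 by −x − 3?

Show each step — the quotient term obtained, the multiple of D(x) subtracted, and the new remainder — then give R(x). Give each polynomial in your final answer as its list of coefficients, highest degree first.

Step 1: lead(6x⁶ + 20x⁵ + 10x⁴ + 19x³ + 25x² + 7x − 14) ÷ lead(D) = 6x⁶ ÷ −x = −6x⁵. Subtract (−6x⁵)·D = 6x⁶ + 18x⁵. Remainder: 2x⁵ + 10x⁴ + 19x³ + 25x² + 7x − 14.
Step 2: lead(2x⁵ + 10x⁴ + 19x³ + 25x² + 7x − 14) ÷ lead(D) = 2x⁵ ÷ −x = −2x⁴. Subtract (−2x⁴)·D = 2x⁵ + 6x⁴. Remainder: 4x⁴ + 19x³ + 25x² + 7x − 14.
Step 3: lead(4x⁴ + 19x³ + 25x² + 7x − 14) ÷ lead(D) = 4x⁴ ÷ −x = −4x³. Subtract (−4x³)·D = 4x⁴ + 12x³. Remainder: 7x³ + 25x² + 7x − 14.
Step 4: lead(7x³ + 25x² + 7x − 14) ÷ lead(D) = 7x³ ÷ −x = −7x². Subtract (−7x²)·D = 7x³ + 21x². Remainder: 4x² + 7x − 14.
Step 5: lead(4x² + 7x − 14) ÷ lead(D) = 4x² ÷ −x = −4x. Subtract (−4x)·D = 4x² + 12x. Remainder: −5x − 14.
Step 6: lead(−5x − 14) ÷ lead(D) = −5x ÷ −x = 5. Subtract (5)·D = −5x − 15. Remainder: 1.

R = [1]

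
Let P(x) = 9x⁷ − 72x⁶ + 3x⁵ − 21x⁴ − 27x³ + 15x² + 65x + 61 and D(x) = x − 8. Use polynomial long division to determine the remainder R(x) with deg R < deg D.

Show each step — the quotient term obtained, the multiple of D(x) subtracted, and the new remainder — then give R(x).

R(x) = 5

Step 1: lead(9x⁷ − 72x⁶ + 3x⁵ − 21x⁴ − 27x³ + 15x² + 65x + 61) ÷ lead(D) = 9x⁷ ÷ x = 9x⁶. Subtract (9x⁶)·D = 9x⁷ − 72x⁶. Remainder: 3x⁵ − 21x⁴ − 27x³ + 15x² + 65x + 61.
Step 2: lead(3x⁵ − 21x⁴ − 27x³ + 15x² + 65x + 61) ÷ lead(D) = 3x⁵ ÷ x = 3x⁴. Subtract (3x⁴)·D = 3x⁵ − 24x⁴. Remainder: 3x⁴ − 27x³ + 15x² + 65x + 61.
Step 3: lead(3x⁴ − 27x³ + 15x² + 65x + 61) ÷ lead(D) = 3x⁴ ÷ x = 3x³. Subtract (3x³)·D = 3x⁴ − 24x³. Remainder: −3x³ + 15x² + 65x + 61.
Step 4: lead(−3x³ + 15x² + 65x + 61) ÷ lead(D) = −3x³ ÷ x = −3x². Subtract (−3x²)·D = −3x³ + 24x². Remainder: −9x² + 65x + 61.
Step 5: lead(−9x² + 65x + 61) ÷ lead(D) = −9x² ÷ x = −9x. Subtract (−9x)·D = −9x² + 72x. Remainder: −7x + 61.
Step 6: lead(−7x + 61) ÷ lead(D) = −7x ÷ x = −7. Subtract (−7)·D = −7x + 56. Remainder: 5.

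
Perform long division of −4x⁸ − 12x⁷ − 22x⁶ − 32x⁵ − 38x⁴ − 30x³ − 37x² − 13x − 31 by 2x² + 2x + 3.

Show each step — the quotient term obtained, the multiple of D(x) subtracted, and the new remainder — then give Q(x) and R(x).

Q(x) = −2x⁶ − 4x⁵ − 4x⁴ − 6x³ − 7x² + x − 9; R(x) = 2x − 4

Step 1: lead(−4x⁸ − 12x⁷ − 22x⁶ − 32x⁵ − 38x⁴ − 30x³ − 37x² − 13x − 31) ÷ lead(D) = −4x⁸ ÷ 2x² = −2x⁶. Subtract (−2x⁶)·D = −4x⁸ − 4x⁷ − 6x⁶. Remainder: −8x⁷ − 16x⁶ − 32x⁵ − 38x⁴ − 30x³ − 37x² − 13x − 31.
Step 2: lead(−8x⁷ − 16x⁶ − 32x⁵ − 38x⁴ − 30x³ − 37x² − 13x − 31) ÷ lead(D) = −8x⁷ ÷ 2x² = −4x⁵. Subtract (−4x⁵)·D = −8x⁷ − 8x⁶ − 12x⁵. Remainder: −8x⁶ − 20x⁵ − 38x⁴ − 30x³ − 37x² − 13x − 31.
Step 3: lead(−8x⁶ − 20x⁵ − 38x⁴ − 30x³ − 37x² − 13x − 31) ÷ lead(D) = −8x⁶ ÷ 2x² = −4x⁴. Subtract (−4x⁴)·D = −8x⁶ − 8x⁵ − 12x⁴. Remainder: −12x⁵ − 26x⁴ − 30x³ − 37x² − 13x − 31.
Step 4: lead(−12x⁵ − 26x⁴ − 30x³ − 37x² − 13x − 31) ÷ lead(D) = −12x⁵ ÷ 2x² = −6x³. Subtract (−6x³)·D = −12x⁵ − 12x⁴ − 18x³. Remainder: −14x⁴ − 12x³ − 37x² − 13x − 31.
Step 5: lead(−14x⁴ − 12x³ − 37x² − 13x − 31) ÷ lead(D) = −14x⁴ ÷ 2x² = −7x². Subtract (−7x²)·D = −14x⁴ − 14x³ − 21x². Remainder: 2x³ − 16x² − 13x − 31.
Step 6: lead(2x³ − 16x² − 13x − 31) ÷ lead(D) = 2x³ ÷ 2x² = x. Subtract (x)·D = 2x³ + 2x² + 3x. Remainder: −18x² − 16x − 31.
Step 7: lead(−18x² − 16x − 31) ÷ lead(D) = −18x² ÷ 2x² = −9. Subtract (−9)·D = −18x² − 18x − 27. Remainder: 2x − 4.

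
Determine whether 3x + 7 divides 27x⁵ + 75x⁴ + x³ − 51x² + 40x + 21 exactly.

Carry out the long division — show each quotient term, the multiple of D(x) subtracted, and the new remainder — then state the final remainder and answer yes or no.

R(x) = −7, so D(x) is not a factor of P(x). no

Step 1: lead(27x⁵ + 75x⁴ + x³ − 51x² + 40x + 21) ÷ lead(D) = 27x⁵ ÷ 3x = 9x⁴. Subtract (9x⁴)·D = 27x⁵ + 63x⁴. Remainder: 12x⁴ + x³ − 51x² + 40x + 21.
Step 2: lead(12x⁴ + x³ − 51x² + 40x + 21) ÷ lead(D) = 12x⁴ ÷ 3x = 4x³. Subtract (4x³)·D = 12x⁴ + 28x³. Remainder: −27x³ − 51x² + 40x + 21.
Step 3: lead(−27x³ − 51x² + 40x + 21) ÷ lead(D) = −27x³ ÷ 3x = −9x². Subtract (−9x²)·D = −27x³ − 63x². Remainder: 12x² + 40x + 21.
Step 4: lead(12x² + 40x + 21) ÷ lead(D) = 12x² ÷ 3x = 4x. Subtract (4x)·D = 12x² + 28x. Remainder: 12x + 21.
Step 5: lead(12x + 21) ÷ lead(D) = 12x ÷ 3x = 4. Subtract (4)·D = 12x + 28. Remainder: −7.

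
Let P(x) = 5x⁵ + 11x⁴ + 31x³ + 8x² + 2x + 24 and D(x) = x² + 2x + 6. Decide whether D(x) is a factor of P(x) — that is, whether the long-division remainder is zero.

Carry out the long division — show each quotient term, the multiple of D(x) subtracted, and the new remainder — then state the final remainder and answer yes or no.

R(x) = 0, so D(x) is a factor of P(x). yes

Step 1: lead(5x⁵ + 11x⁴ + 31x³ + 8x² + 2x + 24) ÷ lead(D) = 5x⁵ ÷ x² = 5x³. Subtract (5x³)·D = 5x⁵ + 10x⁴ + 30x³. Remainder: x⁴ + x³ + 8x² + 2x + 24.
Step 2: lead(x⁴ + x³ + 8x² + 2x + 24) ÷ lead(D) = x⁴ ÷ x² = x². Subtract (x²)·D = x⁴ + 2x³ + 6x². Remainder: −x³ + 2x² + 2x + 24.
Step 3: lead(−x³ + 2x² + 2x + 24) ÷ lead(D) = −x³ ÷ x² = −x. Subtract (−x)·D = −x³ − 2x² − 6x. Remainder: 4x² + 8x + 24.
Step 4: lead(4x² + 8x + 24) ÷ lead(D) = 4x² ÷ x² = 4. Subtract (4)·D = 4x² + 8x + 24. Remainder: 0.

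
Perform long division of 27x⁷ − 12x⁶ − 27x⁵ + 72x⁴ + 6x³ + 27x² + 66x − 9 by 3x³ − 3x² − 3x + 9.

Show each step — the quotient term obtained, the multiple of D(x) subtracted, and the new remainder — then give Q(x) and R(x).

Q(x) = 9x⁴ + 5x³ + 5x² + 7x − 1; R(x) = 0

Step 1: lead(27x⁷ − 12x⁶ − 27x⁵ + 72x⁴ + 6x³ + 27x² + 66x − 9) ÷ lead(D) = 27x⁷ ÷ 3x³ = 9x⁴. Subtract (9x⁴)·D = 27x⁷ − 27x⁶ − 27x⁵ + 81x⁴. Remainder: 15x⁶ − 9x⁴ + 6x³ + 27x² + 66x − 9.
Step 2: lead(15x⁶ − 9x⁴ + 6x³ + 27x² + 66x − 9) ÷ lead(D) = 15x⁶ ÷ 3x³ = 5x³. Subtract (5x³)·D = 15x⁶ − 15x⁵ − 15x⁴ + 45x³. Remainder: 15x⁵ + 6x⁴ − 39x³ + 27x² + 66x − 9.
Step 3: lead(15x⁵ + 6x⁴ − 39x³ + 27x² + 66x − 9) ÷ lead(D) = 15x⁵ ÷ 3x³ = 5x². Subtract (5x²)·D = 15x⁵ − 15x⁴ − 15x³ + 45x². Remainder: 21x⁴ − 24x³ − 18x² + 66x − 9.
Step 4: lead(21x⁴ − 24x³ − 18x² + 66x − 9) ÷ lead(D) = 21x⁴ ÷ 3x³ = 7x. Subtract (7x)·D = 21x⁴ − 21x³ − 21x² + 63x. Remainder: −3x³ + 3x² + 3x − 9.
Step 5: lead(−3x³ + 3x² + 3x − 9) ÷ lead(D) = −3x³ ÷ 3x³ = −1. Subtract (−1)·D = −3x³ + 3x² + 3x − 9. Remainder: 0.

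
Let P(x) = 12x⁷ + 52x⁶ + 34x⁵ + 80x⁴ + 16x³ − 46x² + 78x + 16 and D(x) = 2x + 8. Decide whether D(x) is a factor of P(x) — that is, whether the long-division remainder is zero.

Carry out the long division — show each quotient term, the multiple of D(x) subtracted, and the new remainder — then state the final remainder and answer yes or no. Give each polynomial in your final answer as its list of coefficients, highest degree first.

R = [-8], so D(x) is not a factor of P(x). no

Step 1: lead(12x⁷ + 52x⁶ + 34x⁵ + 80x⁴ + 16x³ − 46x² + 78x + 16) ÷ lead(D) = 12x⁷ ÷ 2x = 6x⁶. Subtract (6x⁶)·D = 12x⁷ + 48x⁶. Remainder: 4x⁶ + 34x⁵ + 80x⁴ + 16x³ − 46x² + 78x + 16.
Step 2: lead(4x⁶ + 34x⁵ + 80x⁴ + 16x³ − 46x² + 78x + 16) ÷ lead(D) = 4x⁶ ÷ 2x = 2x⁵. Subtract (2x⁵)·D = 4x⁶ + 16x⁵. Remainder: 18x⁵ + 80x⁴ + 16x³ − 46x² + 78x + 16.
Step 3: lead(18x⁵ + 80x⁴ + 16x³ − 46x² + 78x + 16) ÷ lead(D) = 18x⁵ ÷ 2x = 9x⁴. Subtract (9x⁴)·D = 18x⁵ + 72x⁴. Remainder: 8x⁴ + 16x³ − 46x² + 78x + 16.
Step 4: lead(8x⁴ + 16x³ − 46x² + 78x + 16) ÷ lead(D) = 8x⁴ ÷ 2x = 4x³. Subtract (4x³)·D = 8x⁴ + 32x³. Remainder: −16x³ − 46x² + 78x + 16.
Step 5: lead(−16x³ − 46x² + 78x + 16) ÷ lead(D) = −16x³ ÷ 2x = −8x². Subtract (−8x²)·D = −16x³ − 64x². Remainder: 18x² + 78x + 16.
Step 6: lead(18x² + 78x + 16) ÷ lead(D) = 18x² ÷ 2x = 9x. Subtract (9x)·D = 18x² + 72x. Remainder: 6x + 16.
Step 7: lead(6x + 16) ÷ lead(D) = 6x ÷ 2x = 3. Subtract (3)·D = 6x + 24. Remainder: −8.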